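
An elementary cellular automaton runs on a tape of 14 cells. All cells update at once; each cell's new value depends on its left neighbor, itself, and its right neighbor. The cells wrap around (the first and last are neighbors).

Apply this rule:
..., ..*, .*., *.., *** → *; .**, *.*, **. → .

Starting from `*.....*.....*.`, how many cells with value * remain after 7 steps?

step 1: *************.
step 2: .***********..
step 3: *.*********.**
step 4: ...*******...*
step 5: ***.*****.****
step 6: **...***...***
step 7: *.***.*.***.**
count of *: 10

10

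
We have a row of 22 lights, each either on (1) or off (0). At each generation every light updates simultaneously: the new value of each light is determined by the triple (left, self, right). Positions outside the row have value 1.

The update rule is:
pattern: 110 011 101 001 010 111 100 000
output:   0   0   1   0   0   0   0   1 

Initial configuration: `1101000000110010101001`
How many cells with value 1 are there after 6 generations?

11

0010011110000001010000
0000000000111100100110
0111111110000000000001
1000000000111111111100
0011111110000000000000
0000000000111111111110
count of 1: 11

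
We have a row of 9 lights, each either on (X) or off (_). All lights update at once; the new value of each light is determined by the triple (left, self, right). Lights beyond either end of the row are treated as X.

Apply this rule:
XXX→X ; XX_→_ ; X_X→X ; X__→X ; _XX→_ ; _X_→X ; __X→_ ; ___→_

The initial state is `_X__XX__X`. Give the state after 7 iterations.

XXX___X__
XX_X__XX_
X_XXX___X
_X_X_X___
XXXXXXX__
XXXXXX_X_
XXXXX_XXX

XXXXX_XXX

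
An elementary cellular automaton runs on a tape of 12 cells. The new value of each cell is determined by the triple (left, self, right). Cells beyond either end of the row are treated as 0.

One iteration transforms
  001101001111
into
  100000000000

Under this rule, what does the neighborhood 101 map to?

At position 4 the neighborhood is 101; the next row has 0 there.

0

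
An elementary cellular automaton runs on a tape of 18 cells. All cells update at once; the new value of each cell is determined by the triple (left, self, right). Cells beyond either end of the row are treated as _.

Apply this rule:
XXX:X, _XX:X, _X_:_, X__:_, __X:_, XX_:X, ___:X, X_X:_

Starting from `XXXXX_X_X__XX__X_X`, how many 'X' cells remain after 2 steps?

step 1: XXXXX______XX_____
step 2: XXXXX_XXXX_XX_XXXX
count of X: 15

15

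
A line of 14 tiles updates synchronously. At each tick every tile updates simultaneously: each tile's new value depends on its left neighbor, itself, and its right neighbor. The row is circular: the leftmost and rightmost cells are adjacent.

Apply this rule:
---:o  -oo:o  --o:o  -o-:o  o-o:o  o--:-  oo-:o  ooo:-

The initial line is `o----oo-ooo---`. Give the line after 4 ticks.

ooooo---o-ooo-

o-ooooooo-o-oo
ooo-----ooooo-
o-o-ooooo---oo
ooooo---o-ooo-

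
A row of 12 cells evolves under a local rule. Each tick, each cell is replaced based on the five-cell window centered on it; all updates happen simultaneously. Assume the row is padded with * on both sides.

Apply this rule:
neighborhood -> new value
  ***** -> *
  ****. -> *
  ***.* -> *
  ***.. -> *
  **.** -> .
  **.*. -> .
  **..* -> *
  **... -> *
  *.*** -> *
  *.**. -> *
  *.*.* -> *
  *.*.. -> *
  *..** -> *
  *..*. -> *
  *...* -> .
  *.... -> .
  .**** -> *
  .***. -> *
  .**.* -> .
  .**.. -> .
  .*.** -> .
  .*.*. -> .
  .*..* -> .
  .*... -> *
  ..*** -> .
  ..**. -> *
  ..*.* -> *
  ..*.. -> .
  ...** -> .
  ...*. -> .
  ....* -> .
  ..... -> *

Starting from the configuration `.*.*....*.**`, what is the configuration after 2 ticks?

.*.*.*..*.**

.*.**...*.**
.*.*.*..*.**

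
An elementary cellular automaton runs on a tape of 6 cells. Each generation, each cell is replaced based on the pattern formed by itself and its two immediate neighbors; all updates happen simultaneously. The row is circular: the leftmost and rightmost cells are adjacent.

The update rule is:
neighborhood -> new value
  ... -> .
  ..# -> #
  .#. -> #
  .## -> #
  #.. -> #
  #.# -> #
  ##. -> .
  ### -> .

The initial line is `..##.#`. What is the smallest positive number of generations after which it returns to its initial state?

3

###.##
...##.
..##.#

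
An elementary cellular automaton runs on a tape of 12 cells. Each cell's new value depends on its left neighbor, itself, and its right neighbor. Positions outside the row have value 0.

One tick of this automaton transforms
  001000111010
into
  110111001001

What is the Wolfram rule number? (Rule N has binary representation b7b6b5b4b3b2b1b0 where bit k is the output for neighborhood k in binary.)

83

position 7: 111 → 0  (bit 7 = 0)
position 8: 110 → 1  (bit 6 = 1)
position 9: 101 → 0  (bit 5 = 0)
position 3: 100 → 1  (bit 4 = 1)
position 6: 011 → 0  (bit 3 = 0)
position 2: 010 → 0  (bit 2 = 0)
position 1: 001 → 1  (bit 1 = 1)
position 0: 000 → 1  (bit 0 = 1)
bits b7..b0 = 01010011 = 83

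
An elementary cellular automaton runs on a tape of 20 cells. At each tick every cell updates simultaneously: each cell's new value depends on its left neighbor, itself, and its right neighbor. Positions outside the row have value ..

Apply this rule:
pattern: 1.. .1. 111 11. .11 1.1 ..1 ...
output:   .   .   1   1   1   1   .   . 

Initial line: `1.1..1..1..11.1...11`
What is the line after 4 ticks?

...........111....11

.1.........111....11
...........111....11
...........111....11  (fixed point — unchanged through tick 4)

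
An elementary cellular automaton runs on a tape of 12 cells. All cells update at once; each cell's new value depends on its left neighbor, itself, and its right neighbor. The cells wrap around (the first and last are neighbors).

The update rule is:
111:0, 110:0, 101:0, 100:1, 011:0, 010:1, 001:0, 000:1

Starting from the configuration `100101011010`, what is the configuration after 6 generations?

generation 1: 110101000010
generation 2: 000101111010
generation 3: 110100000011
generation 4: 000111111000
generation 5: 110000000111
generation 6: 001111110000

001111110000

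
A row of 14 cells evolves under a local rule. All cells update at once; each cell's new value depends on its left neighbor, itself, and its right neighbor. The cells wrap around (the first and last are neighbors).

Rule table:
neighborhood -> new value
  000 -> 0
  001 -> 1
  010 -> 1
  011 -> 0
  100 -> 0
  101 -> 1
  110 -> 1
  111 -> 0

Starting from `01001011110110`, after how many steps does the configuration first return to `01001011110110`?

14

11011100011010
01100100101111
10101101110001
11110110010010
00011010110111
00101111011001
01110001101011
10010010111101
10110111000110
11011001001011
01101011011100
10111101100100
11000110101101
01001011110110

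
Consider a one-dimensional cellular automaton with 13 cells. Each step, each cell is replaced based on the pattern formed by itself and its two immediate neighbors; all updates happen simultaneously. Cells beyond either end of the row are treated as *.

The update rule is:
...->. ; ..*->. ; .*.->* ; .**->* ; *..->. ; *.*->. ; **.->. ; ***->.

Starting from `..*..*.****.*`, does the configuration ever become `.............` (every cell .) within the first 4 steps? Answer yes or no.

step 1: ..*..*.*....*
step 2: ..*..*.*....*  (fixed point — unchanged through step 4)
step 4 is ..*..*.*....*, still not uniform .

no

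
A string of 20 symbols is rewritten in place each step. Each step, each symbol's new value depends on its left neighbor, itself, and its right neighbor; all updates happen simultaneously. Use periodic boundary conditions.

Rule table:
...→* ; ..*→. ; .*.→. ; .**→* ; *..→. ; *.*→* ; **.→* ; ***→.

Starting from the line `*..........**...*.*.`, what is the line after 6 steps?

step 1: ..********.**.*..*.*
step 2: ..*......*****....*.
step 3: *...****.*...*.**...
step 4: ..*.*..**..*..***.*.
step 5: *..*...**.....*.**..
step 6: .....*.**.***..***..

.....*.**.***..***..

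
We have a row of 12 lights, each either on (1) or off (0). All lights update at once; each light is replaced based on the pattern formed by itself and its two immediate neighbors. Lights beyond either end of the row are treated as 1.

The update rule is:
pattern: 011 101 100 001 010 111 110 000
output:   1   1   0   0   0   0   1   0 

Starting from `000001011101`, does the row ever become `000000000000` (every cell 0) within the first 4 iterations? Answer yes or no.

yes

000000110111
000000111100
000000100100
000000000000
all cells are 0 at iteration 4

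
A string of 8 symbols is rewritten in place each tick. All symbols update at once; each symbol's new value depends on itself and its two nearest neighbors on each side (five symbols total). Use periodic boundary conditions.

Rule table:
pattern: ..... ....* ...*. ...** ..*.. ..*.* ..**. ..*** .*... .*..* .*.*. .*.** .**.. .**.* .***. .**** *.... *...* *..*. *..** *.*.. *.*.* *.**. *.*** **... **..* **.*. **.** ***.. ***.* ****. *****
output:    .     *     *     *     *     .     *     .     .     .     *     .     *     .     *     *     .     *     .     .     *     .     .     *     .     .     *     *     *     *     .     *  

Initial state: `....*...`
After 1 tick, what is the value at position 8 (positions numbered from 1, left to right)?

.

..***...
position 8 holds .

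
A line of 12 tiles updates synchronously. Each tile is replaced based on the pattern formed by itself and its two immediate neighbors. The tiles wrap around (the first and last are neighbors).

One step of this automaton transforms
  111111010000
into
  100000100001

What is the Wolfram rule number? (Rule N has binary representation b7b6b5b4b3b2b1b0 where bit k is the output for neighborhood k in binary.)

position 1: 111 → 0  (bit 7 = 0)
position 5: 110 → 0  (bit 6 = 0)
position 6: 101 → 1  (bit 5 = 1)
position 8: 100 → 0  (bit 4 = 0)
position 0: 011 → 1  (bit 3 = 1)
position 7: 010 → 0  (bit 2 = 0)
position 11: 001 → 1  (bit 1 = 1)
position 9: 000 → 0  (bit 0 = 0)
bits b7..b0 = 00101010 = 42

42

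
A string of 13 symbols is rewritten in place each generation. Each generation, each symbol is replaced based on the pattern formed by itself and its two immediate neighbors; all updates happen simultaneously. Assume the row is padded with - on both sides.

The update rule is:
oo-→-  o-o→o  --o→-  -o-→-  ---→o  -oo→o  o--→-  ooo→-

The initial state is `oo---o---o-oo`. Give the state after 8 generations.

o--o---o--oo-
-----o----o--
oooo---oo---o
o----o-o--o--
--oo--o-----o
o-o-----ooo--
-o--ooo-o---o
----o--o--o--

----o--o--o--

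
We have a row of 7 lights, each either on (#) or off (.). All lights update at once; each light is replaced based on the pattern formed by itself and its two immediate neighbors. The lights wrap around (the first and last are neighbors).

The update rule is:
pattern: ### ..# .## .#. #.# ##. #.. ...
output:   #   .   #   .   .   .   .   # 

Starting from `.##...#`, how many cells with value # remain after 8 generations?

4

.#..#..
......#
.####..
.###..#
.##....
.#..###
....##.
###.#..
count of #: 4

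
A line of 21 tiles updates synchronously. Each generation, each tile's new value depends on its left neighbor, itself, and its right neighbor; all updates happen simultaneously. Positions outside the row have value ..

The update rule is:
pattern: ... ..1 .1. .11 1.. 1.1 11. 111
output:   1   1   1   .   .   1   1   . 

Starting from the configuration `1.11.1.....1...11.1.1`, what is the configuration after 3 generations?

generation 1: 11.111.11111.11.11111
generation 2: .11..11....11.11....1
generation 3: 1.1.1.1.111.11.1.1111

1.1.1.1.111.11.1.1111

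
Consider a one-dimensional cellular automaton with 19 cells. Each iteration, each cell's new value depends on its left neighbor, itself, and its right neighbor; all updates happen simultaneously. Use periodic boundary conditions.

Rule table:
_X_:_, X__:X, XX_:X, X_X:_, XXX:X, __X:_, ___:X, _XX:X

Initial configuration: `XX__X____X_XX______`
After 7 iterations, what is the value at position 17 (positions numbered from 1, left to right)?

XXX__XXX___XXXXXXX_
XXXX_XXXXX_XXXXXXX_
XXXX_XXXXX_XXXXXXX_  (fixed point — unchanged through iteration 7)
position 17 holds X

X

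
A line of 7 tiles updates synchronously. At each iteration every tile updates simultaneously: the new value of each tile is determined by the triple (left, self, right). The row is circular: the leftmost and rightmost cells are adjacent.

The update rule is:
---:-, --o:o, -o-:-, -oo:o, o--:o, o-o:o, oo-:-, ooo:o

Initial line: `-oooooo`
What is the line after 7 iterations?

-oooooo

oooooo-
ooooo-o
oooo-oo
ooo-ooo
oo-oooo
o-ooooo
-oooooo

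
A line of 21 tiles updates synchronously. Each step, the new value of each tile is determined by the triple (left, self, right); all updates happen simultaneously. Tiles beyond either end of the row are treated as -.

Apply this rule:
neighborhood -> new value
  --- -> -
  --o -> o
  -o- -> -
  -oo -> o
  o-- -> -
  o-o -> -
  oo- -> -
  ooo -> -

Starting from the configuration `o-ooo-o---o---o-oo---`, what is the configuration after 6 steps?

----o---o--o---------

--o------o---o--o----
-o------o---o--o-----
o------o---o--o------
------o---o--o-------
-----o---o--o--------
----o---o--o---------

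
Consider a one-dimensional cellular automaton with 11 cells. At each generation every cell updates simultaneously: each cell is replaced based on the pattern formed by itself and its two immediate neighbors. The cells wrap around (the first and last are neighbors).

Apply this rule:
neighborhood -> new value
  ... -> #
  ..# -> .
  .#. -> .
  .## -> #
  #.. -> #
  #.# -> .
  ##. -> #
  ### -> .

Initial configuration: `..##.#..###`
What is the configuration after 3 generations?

generation 1: #.##..#.#.#
generation 2: #.###.....#
generation 3: #.#.#####.#

#.#.#####.#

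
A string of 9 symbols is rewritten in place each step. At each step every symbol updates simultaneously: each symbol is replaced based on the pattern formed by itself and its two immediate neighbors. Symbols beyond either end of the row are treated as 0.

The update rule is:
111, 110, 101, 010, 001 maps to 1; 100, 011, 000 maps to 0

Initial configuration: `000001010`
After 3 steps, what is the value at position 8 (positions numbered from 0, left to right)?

000011110
000101110
001110110
position 8 holds 0

0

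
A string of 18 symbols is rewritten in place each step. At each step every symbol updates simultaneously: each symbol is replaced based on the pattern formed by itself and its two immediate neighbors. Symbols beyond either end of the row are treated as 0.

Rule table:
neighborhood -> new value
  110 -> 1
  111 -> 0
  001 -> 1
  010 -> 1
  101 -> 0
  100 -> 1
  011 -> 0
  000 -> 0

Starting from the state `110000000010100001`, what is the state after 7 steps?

step 1: 011000000110110011
step 2: 101100001010011101
step 3: 100110011011100101
step 4: 111011101000111101
step 5: 001000101101000101
step 6: 011101100101101101
step 7: 100100111100100101

100100111100100101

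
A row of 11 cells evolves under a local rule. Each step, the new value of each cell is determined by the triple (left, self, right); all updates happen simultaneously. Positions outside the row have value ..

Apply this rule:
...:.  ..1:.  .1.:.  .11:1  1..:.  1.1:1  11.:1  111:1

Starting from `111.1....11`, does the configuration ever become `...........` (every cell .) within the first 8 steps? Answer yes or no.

no

1111.....11
1111.....11  (fixed point — unchanged through step 8)
step 8 is 1111.....11, still not uniform .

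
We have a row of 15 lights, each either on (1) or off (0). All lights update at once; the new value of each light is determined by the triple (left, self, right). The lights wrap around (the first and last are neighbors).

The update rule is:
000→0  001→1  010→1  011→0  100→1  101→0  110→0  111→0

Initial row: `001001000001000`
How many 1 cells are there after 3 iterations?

8

iteration 1: 011111100011100
iteration 2: 100000010100010
iteration 3: 110000110110110
count of 1: 8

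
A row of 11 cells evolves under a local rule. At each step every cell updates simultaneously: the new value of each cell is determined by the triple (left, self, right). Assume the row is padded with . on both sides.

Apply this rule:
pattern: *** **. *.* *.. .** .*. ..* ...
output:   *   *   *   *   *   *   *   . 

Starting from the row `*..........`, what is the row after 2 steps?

step 1: **.........
step 2: ***........

***........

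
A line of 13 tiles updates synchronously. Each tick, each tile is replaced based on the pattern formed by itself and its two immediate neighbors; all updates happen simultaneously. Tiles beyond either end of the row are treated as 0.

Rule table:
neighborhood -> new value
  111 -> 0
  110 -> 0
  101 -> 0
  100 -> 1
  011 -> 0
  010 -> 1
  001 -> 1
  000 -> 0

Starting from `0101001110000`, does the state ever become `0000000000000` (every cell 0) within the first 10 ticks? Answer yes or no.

yes

tick 1: 1101110001000
tick 2: 0000001011100
tick 3: 0000011000010
tick 4: 0000100100111
tick 5: 0001111111000
tick 6: 0010000000100
tick 7: 0111000001110
tick 8: 1000100010001
tick 9: 1101110111011
tick 10: 0000000000000
all cells are 0 at tick 10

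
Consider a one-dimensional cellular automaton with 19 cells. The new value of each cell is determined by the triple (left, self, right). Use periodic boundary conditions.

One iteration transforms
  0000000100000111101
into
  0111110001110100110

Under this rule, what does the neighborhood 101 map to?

1

At position 17 the neighborhood is 101; the next row has 1 there.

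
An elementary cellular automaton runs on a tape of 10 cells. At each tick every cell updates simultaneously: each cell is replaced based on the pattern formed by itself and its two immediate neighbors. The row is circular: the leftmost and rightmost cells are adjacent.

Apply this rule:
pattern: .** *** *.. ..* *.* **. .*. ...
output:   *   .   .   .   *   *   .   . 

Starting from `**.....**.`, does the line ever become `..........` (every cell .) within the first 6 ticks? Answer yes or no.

yes

tick 1: **.....***
tick 2: .*.....*..
tick 3: ..........
all cells are . at tick 3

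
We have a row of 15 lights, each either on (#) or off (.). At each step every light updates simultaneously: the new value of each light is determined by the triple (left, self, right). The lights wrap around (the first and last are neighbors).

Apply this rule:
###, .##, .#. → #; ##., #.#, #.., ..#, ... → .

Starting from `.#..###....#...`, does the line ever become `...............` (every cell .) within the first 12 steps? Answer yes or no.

no

.#..##.....#...
.#..#......#...
.#..#......#...  (fixed point — unchanged through step 12)
step 12 is .#..#......#..., still not uniform .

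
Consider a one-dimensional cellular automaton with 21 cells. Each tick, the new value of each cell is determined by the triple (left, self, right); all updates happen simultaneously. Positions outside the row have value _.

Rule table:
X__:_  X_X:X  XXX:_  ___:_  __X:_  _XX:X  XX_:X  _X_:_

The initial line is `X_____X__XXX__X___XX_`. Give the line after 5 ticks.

_________X_X______XX_
__________X_______XX_
__________________XX_
__________________XX_  (fixed point — unchanged through tick 5)

__________________XX_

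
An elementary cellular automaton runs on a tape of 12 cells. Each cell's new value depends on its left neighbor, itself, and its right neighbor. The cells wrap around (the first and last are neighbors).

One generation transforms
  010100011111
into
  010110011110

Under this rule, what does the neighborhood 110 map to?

0

At position 11 the neighborhood is 110; the next row has 0 there.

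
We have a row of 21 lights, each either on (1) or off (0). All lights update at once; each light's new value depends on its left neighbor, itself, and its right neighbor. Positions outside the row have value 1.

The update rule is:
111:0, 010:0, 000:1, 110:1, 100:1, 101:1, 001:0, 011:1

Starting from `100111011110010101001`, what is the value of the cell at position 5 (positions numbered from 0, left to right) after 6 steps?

0

110101110011001010101
011011011011100101011
111111111110110010110
000000000011111001111
111111111010001101000
000000001101101110110
position 5 holds 0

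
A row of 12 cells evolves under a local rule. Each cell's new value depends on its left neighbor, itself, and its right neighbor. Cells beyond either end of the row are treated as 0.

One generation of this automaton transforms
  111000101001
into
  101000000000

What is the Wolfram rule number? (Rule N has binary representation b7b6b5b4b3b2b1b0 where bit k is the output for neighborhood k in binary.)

72

position 1: 111 → 0  (bit 7 = 0)
position 2: 110 → 1  (bit 6 = 1)
position 7: 101 → 0  (bit 5 = 0)
position 3: 100 → 0  (bit 4 = 0)
position 0: 011 → 1  (bit 3 = 1)
position 6: 010 → 0  (bit 2 = 0)
position 5: 001 → 0  (bit 1 = 0)
position 4: 000 → 0  (bit 0 = 0)
bits b7..b0 = 01001000 = 72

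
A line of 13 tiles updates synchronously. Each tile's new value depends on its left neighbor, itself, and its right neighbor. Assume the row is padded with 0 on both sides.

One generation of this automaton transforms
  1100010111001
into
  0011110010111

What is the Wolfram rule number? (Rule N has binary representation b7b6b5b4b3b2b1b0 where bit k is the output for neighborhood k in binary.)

position 8: 111 → 1  (bit 7 = 1)
position 1: 110 → 0  (bit 6 = 0)
position 6: 101 → 0  (bit 5 = 0)
position 2: 100 → 1  (bit 4 = 1)
position 0: 011 → 0  (bit 3 = 0)
position 5: 010 → 1  (bit 2 = 1)
position 4: 001 → 1  (bit 1 = 1)
position 3: 000 → 1  (bit 0 = 1)
bits b7..b0 = 10010111 = 151

151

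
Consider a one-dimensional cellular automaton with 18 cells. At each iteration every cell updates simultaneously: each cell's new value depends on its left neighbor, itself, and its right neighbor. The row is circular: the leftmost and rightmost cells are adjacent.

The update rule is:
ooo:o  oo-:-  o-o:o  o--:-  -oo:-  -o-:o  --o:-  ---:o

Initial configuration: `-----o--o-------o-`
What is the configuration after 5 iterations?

oooo-o--o-ooooo-o-
-oo-oo--oo-ooo-ooo
o--o------o-o-o-o-
o--o-oooo-oooooooo
---oo-oo-o-ooooooo

---oo-oo-o-ooooooo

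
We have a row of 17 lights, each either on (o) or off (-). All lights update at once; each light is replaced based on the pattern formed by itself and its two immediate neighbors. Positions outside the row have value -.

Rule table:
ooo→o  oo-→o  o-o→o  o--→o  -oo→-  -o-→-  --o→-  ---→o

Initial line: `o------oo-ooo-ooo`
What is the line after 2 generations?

--ooooo--oo-ooo-o

-ooooo--oo-ooo-oo
--ooooo--oo-ooo-o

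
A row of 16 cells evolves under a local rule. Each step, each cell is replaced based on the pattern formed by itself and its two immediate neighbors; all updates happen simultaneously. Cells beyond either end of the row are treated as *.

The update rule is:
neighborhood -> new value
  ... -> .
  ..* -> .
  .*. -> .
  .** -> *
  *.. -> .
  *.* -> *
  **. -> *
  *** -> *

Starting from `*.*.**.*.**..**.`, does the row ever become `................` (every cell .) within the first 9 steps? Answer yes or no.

**.****.***..***
***********..***
***********..***  (fixed point — unchanged through step 9)
step 9 is ***********..***, still not uniform .

no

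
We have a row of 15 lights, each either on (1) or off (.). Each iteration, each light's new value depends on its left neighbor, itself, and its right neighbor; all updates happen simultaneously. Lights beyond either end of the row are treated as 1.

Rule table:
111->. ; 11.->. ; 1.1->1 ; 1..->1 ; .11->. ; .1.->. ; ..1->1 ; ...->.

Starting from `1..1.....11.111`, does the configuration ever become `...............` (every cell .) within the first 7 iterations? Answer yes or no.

no

.11.1...1..1...
1..1.1.1.11.1.1
.11.1.1.1..1.1.
1..1.1.1.11.1.1  (repeats iteration 2; period 2)
iteration 7: .11.1.1.1..1.1.
iteration 7 is .11.1.1.1..1.1., still not uniform .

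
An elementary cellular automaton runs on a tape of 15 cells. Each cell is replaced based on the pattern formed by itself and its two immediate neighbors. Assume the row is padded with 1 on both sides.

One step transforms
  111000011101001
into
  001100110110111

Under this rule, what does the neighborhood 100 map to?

1

At position 3 the neighborhood is 100; the next row has 1 there.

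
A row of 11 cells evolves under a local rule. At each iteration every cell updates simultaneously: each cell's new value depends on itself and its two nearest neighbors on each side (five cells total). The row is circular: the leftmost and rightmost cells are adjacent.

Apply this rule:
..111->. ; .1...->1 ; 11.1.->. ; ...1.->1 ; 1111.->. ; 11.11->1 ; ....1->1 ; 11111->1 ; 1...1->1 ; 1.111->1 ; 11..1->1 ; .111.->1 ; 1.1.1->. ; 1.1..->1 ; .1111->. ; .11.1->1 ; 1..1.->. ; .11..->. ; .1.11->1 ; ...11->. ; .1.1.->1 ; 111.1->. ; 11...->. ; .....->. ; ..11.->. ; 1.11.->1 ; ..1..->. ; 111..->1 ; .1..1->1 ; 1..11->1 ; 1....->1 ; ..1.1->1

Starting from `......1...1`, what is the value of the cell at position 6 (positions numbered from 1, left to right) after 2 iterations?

11..11.111.
1.11.1111.1
position 6 holds 1

1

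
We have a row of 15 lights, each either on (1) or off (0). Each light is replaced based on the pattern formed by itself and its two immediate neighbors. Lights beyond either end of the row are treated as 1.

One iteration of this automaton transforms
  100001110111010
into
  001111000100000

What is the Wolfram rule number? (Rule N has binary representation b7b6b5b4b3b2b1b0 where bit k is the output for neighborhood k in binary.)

position 6: 111 → 0  (bit 7 = 0)
position 0: 110 → 0  (bit 6 = 0)
position 8: 101 → 0  (bit 5 = 0)
position 1: 100 → 0  (bit 4 = 0)
position 5: 011 → 1  (bit 3 = 1)
position 13: 010 → 0  (bit 2 = 0)
position 4: 001 → 1  (bit 1 = 1)
position 2: 000 → 1  (bit 0 = 1)
bits b7..b0 = 00001011 = 11

11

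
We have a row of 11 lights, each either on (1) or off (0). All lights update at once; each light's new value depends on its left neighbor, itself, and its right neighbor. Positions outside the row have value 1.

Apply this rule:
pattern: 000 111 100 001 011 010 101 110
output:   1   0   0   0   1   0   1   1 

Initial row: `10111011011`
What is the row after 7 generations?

11101111110
00111000011
00101011010
00010111101
01001100111
10001100100
10101100000

10101100000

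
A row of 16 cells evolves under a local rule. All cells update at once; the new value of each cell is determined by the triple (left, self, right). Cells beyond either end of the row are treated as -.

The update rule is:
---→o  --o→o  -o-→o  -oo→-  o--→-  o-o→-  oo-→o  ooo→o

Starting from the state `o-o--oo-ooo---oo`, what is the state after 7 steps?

o-o-o-o--oo-oo-o
o-o-o-o-o-o--o-o
o-o-o-o-o-o-oo-o
o-o-o-o-o-o--o-o  (repeats step 2; period 2)
step 7: o-o-o-o-o-o-oo-o

o-o-o-o-o-o-oo-o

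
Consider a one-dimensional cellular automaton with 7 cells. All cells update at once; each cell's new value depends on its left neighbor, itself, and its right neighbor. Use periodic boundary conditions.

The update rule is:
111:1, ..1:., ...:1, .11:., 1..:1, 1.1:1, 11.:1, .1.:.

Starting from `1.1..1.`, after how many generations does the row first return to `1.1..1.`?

7

.1.1..1
1.1.1..
.1.1.1.
..1.1.1
1..1.1.
.1..1.1
1.1..1.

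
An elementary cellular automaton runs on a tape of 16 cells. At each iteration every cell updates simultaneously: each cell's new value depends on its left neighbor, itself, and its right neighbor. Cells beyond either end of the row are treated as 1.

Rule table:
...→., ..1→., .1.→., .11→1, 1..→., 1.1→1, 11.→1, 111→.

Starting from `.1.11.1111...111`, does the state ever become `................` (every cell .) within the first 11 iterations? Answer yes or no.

1.11111..1...1..
111...1.........
..1.............
................
all cells are . at iteration 4

yes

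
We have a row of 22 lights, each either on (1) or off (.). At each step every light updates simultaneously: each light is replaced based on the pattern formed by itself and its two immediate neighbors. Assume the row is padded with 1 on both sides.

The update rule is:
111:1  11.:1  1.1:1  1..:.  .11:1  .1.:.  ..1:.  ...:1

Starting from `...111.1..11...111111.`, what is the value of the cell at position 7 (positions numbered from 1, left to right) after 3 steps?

1

.1.1111...11.1.1111111
1.11111.1.111.11111111
11111111.1111111111111
position 7 holds 1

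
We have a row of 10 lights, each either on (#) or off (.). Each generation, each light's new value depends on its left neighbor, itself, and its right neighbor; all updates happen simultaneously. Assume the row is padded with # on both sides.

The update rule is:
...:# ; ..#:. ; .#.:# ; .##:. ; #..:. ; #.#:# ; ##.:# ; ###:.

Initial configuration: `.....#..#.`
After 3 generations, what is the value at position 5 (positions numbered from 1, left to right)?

.###.#..##
#..###....
#....#.##.
position 5 holds .

.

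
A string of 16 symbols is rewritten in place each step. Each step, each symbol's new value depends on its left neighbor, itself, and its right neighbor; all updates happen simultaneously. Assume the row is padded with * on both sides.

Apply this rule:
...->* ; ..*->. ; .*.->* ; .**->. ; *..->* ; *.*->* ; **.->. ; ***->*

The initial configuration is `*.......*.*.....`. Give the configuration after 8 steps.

.******.*******.
*.****.*.*****.*
.*.**.***.***.*.
***..*.*.*.*.***
**.*.********.**
*.***.******.*.*
.*.*.*.****.***.
*******.**.*.*.*

*******.**.*.*.*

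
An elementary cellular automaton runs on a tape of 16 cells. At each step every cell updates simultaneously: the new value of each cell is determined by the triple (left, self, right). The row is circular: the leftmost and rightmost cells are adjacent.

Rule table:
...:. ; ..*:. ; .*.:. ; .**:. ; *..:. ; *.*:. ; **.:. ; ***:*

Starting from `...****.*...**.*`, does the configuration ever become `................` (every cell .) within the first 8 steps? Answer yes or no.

step 1: ....**..........
step 2: ................
all cells are . at step 2

yes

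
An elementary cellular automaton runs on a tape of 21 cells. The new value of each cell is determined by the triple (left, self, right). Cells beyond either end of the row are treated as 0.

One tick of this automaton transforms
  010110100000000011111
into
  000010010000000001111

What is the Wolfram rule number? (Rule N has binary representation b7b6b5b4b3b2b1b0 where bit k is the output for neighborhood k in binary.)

position 17: 111 → 1  (bit 7 = 1)
position 4: 110 → 1  (bit 6 = 1)
position 2: 101 → 0  (bit 5 = 0)
position 7: 100 → 1  (bit 4 = 1)
position 3: 011 → 0  (bit 3 = 0)
position 1: 010 → 0  (bit 2 = 0)
position 0: 001 → 0  (bit 1 = 0)
position 8: 000 → 0  (bit 0 = 0)
bits b7..b0 = 11010000 = 208

208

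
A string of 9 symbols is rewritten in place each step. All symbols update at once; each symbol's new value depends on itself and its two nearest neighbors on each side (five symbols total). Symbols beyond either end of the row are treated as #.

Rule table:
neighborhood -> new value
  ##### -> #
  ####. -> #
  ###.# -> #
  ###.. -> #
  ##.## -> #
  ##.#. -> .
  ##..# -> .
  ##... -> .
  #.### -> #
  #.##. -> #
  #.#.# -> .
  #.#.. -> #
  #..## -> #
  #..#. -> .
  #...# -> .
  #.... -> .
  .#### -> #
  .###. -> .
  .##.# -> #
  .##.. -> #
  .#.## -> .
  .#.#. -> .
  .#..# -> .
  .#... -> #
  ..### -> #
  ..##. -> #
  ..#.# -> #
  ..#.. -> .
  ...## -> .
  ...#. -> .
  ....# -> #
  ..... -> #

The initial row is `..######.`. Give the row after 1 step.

.########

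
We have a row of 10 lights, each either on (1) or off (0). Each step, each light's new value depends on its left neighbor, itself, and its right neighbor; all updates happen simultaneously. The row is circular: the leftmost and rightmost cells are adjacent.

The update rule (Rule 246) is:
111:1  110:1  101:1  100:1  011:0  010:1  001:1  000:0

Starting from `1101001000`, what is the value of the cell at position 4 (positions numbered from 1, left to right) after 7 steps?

step 1: 0111111101
step 2: 1011111111
step 3: 1101111111
step 4: 1110111111
step 5: 1111011111
step 6: 1111101111
step 7: 1111110111
position 4 holds 1

1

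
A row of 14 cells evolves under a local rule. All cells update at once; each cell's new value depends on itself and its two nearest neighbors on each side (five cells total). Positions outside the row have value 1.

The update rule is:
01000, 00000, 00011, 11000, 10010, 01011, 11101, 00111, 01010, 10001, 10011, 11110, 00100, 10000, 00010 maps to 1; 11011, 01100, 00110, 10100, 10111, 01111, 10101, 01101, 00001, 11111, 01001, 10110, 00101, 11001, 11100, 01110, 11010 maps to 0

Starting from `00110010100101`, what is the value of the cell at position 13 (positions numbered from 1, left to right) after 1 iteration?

iteration 1: 01000101001010
position 13 holds 1

1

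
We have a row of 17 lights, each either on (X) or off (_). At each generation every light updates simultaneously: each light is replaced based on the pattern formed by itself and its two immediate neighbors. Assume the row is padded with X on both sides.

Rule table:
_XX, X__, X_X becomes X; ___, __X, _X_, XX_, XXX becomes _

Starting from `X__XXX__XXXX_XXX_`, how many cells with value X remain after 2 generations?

generation 1: _X_X__X_X___XX__X
generation 2: X_X_X__X_X__X_X_X
count of X: 8

8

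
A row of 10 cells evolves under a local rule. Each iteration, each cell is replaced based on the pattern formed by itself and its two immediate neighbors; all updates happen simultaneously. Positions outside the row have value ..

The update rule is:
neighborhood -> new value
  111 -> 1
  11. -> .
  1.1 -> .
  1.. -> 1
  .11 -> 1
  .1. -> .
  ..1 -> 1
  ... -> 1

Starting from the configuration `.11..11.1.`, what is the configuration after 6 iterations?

1.111..11.

11.111...1
1..11.111.
.111..11.1
111.111...
11..11.111
1.111..11.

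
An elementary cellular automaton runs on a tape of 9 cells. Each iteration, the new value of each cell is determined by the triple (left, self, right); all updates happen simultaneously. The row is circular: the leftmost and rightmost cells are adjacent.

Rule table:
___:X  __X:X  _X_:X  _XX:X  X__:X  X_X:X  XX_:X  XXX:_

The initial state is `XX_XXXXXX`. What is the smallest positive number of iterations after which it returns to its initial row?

_XXX_____
XX_XXXXXX

2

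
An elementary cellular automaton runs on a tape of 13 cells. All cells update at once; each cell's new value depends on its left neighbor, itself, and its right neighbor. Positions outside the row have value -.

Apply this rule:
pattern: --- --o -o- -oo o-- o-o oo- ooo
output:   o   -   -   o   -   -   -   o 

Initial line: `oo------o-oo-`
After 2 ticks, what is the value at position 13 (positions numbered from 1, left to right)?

o

tick 1: o--oooo---o--
tick 2: ---ooo--o---o
position 13 holds o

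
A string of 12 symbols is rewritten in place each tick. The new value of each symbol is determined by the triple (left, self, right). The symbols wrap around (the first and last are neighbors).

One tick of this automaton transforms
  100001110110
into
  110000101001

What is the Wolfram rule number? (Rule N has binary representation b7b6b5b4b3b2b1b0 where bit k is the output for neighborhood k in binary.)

180

position 6: 111 → 1  (bit 7 = 1)
position 7: 110 → 0  (bit 6 = 0)
position 8: 101 → 1  (bit 5 = 1)
position 1: 100 → 1  (bit 4 = 1)
position 5: 011 → 0  (bit 3 = 0)
position 0: 010 → 1  (bit 2 = 1)
position 4: 001 → 0  (bit 1 = 0)
position 2: 000 → 0  (bit 0 = 0)
bits b7..b0 = 10110100 = 180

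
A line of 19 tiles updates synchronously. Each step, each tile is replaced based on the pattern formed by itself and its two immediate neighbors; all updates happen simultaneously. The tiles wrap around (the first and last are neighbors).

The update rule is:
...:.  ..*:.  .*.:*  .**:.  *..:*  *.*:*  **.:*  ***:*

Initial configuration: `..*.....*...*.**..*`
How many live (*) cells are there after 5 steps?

10

step 1: *.**....**..**.**.*
step 2: **.**....**..**.**.
step 3: .**.**....**..**.**
step 4: *.**.**....**..**.*
step 5: **.**.**....**..**.
count of *: 10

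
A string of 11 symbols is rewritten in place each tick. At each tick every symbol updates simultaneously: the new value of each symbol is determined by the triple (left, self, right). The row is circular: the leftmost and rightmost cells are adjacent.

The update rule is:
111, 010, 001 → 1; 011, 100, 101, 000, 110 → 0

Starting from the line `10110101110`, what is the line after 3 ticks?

10000100100
10001101101
00010000000

00010000000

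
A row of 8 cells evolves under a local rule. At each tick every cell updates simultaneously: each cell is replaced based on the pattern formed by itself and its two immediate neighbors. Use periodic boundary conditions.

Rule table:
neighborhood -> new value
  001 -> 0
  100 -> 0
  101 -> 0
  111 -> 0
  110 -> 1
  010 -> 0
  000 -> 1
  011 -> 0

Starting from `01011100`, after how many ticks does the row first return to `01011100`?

00000101
01110000
00010111
01000001
00011100
11000101
01010000
00000111
01110001
00010100
11000001
01011100

12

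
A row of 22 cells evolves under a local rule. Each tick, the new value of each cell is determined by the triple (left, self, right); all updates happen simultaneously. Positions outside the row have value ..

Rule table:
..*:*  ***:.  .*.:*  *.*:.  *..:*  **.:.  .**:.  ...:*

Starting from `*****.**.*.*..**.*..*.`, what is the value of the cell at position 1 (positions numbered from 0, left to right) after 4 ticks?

*

.........*.***...*****
**********....***.....
..........****...*****
**********....***.....
position 1 holds *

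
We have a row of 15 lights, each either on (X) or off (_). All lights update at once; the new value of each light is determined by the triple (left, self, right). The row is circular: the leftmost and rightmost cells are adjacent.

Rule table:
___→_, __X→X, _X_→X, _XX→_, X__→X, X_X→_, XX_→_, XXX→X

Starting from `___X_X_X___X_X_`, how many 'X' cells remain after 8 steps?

7

step 1: __XX_X_XX_XX_XX
step 2: XX___X_________
step 3: __X_XXX_______X
step 4: XXX__X_X_____XX
step 5: XX_XXX_XX___X_X
step 6: X___X____X_XX__
step 7: XX_XXX__XX___XX
step 8: X___X_XX__X_X_X
count of X: 7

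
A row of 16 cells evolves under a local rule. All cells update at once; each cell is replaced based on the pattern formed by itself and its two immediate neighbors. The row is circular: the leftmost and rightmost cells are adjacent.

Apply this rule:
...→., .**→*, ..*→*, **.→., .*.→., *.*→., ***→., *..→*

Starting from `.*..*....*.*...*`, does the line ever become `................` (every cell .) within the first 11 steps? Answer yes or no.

no

..**.*..*...*.*.
.**...**.*.*...*
.*.*.**.....*.*.
*....*.*...*...*
.*..*...*.*.*.**
..**.*.*......*.
.**.....*....*.*
.*.*...*.*..*...
*...*.*...**.*..
.*.*...*.**...**
....*.*..*.*.**.
step 11 is ....*.*..*.*.**., still not uniform .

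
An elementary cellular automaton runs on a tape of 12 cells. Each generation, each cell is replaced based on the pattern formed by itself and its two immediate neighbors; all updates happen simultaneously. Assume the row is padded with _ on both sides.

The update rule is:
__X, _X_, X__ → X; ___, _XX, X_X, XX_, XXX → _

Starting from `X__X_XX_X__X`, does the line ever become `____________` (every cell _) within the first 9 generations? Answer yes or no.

yes

XXXX____XXXX
____X__X____
___XXXXXX___
__X______X__
_XXX____XXX_
X___X__X___X
XX_XXXXXX_XX
____________
all cells are _ at generation 8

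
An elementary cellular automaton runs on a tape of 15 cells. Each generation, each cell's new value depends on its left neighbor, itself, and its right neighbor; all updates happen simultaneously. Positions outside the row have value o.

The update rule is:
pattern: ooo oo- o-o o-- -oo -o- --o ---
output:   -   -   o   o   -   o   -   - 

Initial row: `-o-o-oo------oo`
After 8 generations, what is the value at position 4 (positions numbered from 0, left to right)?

-

generation 1: ooooo--o-------
generation 2: -----o-oo------
generation 3: o----oo--o-----
generation 4: -o-----o-oo----
generation 5: ooo----oo--o---
generation 6: ---o-----o-oo--
generation 7: o--oo----oo--o-
generation 8: -o---o-----o-oo
position 4 holds -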